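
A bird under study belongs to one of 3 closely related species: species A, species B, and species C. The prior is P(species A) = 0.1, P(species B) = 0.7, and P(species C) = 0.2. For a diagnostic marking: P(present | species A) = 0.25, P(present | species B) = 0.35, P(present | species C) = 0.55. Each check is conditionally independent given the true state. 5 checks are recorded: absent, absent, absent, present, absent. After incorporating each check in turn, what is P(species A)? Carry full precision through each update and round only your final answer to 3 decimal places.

0.141

After 'absent': normaliser = 0.75·0.1000 + 0.65·0.7000 + 0.45·0.2000; P(species A) ≈ 0.1210, P(species B) ≈ 0.7339, P(species C) ≈ 0.1452
After 'absent': normaliser = 0.75·0.1210 + 0.65·0.7339 + 0.45·0.1452; P(species A) ≈ 0.1433, P(species B) ≈ 0.7535, P(species C) ≈ 0.1032
After 'absent': normaliser = 0.75·0.1433 + 0.65·0.7535 + 0.45·0.1032; P(species A) ≈ 0.1670, P(species B) ≈ 0.7609, P(species C) ≈ 0.0721
After 'present': normaliser = 0.25·0.1670 + 0.35·0.7609 + 0.55·0.0721; P(species A) ≈ 0.1201, P(species B) ≈ 0.7659, P(species C) ≈ 0.1141
After 'absent': normaliser = 0.75·0.1201 + 0.65·0.7659 + 0.45·0.1141; P(species A) ≈ 0.1409, P(species B) ≈ 0.7788, P(species C) ≈ 0.0803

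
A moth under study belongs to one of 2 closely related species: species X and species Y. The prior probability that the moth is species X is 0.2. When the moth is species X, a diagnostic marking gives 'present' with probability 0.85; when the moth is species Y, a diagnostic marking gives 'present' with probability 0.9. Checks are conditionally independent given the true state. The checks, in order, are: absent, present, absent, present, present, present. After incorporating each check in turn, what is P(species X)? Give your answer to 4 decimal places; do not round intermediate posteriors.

0.3092

After 'absent': P(species X) = 0.15·0.2000 / (0.15·0.2000 + 0.1·0.8000) ≈ 0.2727
After 'present': P(species X) = 0.85·0.2727 / (0.85·0.2727 + 0.9·0.7273) ≈ 0.2615
After 'absent': P(species X) = 0.15·0.2615 / (0.15·0.2615 + 0.1·0.7385) ≈ 0.3469
After 'present': P(species X) = 0.85·0.3469 / (0.85·0.3469 + 0.9·0.6531) ≈ 0.3341
After 'present': P(species X) = 0.85·0.3341 / (0.85·0.3341 + 0.9·0.6659) ≈ 0.3215
After 'present': P(species X) = 0.85·0.3215 / (0.85·0.3215 + 0.9·0.6785) ≈ 0.3092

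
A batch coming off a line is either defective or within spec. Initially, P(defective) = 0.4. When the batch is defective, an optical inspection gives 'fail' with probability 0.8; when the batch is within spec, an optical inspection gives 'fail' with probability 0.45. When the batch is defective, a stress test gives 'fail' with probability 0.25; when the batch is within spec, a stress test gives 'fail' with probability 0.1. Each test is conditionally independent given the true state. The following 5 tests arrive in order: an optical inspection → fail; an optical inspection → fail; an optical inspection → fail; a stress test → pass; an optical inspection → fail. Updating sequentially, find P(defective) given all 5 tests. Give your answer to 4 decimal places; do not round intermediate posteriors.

0.8473

Each posterior becomes the prior for the next update.
After an optical inspection='fail': P(defective) = 0.8·0.4000 / (0.8·0.4000 + 0.45·0.6000) ≈ 0.5424
After an optical inspection='fail': P(defective) = 0.8·0.5424 / (0.8·0.5424 + 0.45·0.4576) ≈ 0.6781
After an optical inspection='fail': P(defective) = 0.8·0.6781 / (0.8·0.6781 + 0.45·0.3219) ≈ 0.7893
After a stress test='pass': P(defective) = 0.75·0.7893 / (0.75·0.7893 + 0.9·0.2107) ≈ 0.7574
After an optical inspection='fail': P(defective) = 0.8·0.7574 / (0.8·0.7574 + 0.45·0.2426) ≈ 0.8473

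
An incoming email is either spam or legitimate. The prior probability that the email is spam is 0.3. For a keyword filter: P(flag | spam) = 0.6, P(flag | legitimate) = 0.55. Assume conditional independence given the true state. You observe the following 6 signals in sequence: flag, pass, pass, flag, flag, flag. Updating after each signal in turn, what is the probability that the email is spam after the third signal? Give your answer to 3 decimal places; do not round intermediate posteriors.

0.270

After 'flag': P(spam) = 0.6·0.3000 / (0.6·0.3000 + 0.55·0.7000) ≈ 0.3186
After 'pass': P(spam) = 0.4·0.3186 / (0.4·0.3186 + 0.45·0.6814) ≈ 0.2936
After 'pass': P(spam) = 0.4·0.2936 / (0.4·0.2936 + 0.45·0.7064) ≈ 0.2698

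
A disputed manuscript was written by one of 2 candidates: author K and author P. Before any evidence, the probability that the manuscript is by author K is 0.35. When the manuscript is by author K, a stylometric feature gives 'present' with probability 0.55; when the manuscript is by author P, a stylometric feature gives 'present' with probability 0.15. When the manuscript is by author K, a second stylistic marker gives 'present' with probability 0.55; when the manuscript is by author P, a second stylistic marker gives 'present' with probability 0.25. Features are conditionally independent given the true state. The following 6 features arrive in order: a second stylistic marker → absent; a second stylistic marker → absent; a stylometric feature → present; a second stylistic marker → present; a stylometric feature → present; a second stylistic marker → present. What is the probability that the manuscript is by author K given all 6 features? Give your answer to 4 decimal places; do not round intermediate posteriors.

0.9265

Each posterior becomes the prior for the next update.
After a second stylistic marker='absent': P(author K) = 0.45·0.3500 / (0.45·0.3500 + 0.75·0.6500) ≈ 0.2442
After a second stylistic marker='absent': P(author K) = 0.45·0.2442 / (0.45·0.2442 + 0.75·0.7558) ≈ 0.1624
After a stylometric feature='present': P(author K) = 0.55·0.1624 / (0.55·0.1624 + 0.15·0.8376) ≈ 0.4155
After a second stylistic marker='present': P(author K) = 0.55·0.4155 / (0.55·0.4155 + 0.25·0.5845) ≈ 0.6099
After a stylometric feature='present': P(author K) = 0.55·0.6099 / (0.55·0.6099 + 0.15·0.3901) ≈ 0.8515
After a second stylistic marker='present': P(author K) = 0.55·0.8515 / (0.55·0.8515 + 0.25·0.1485) ≈ 0.9265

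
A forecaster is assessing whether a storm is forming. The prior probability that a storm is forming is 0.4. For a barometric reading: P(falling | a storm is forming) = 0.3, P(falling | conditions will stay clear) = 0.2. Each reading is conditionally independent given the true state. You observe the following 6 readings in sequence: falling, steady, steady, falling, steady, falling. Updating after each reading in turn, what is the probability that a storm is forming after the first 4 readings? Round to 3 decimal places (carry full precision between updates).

0.535

After 'falling': P(storm) = 0.3·0.4000 / (0.3·0.4000 + 0.2·0.6000) ≈ 0.5000
After 'steady': P(storm) = 0.7·0.5000 / (0.7·0.5000 + 0.8·0.5000) ≈ 0.4667
After 'steady': P(storm) = 0.7·0.4667 / (0.7·0.4667 + 0.8·0.5333) ≈ 0.4336
After 'falling': P(storm) = 0.3·0.4336 / (0.3·0.4336 + 0.2·0.5664) ≈ 0.5345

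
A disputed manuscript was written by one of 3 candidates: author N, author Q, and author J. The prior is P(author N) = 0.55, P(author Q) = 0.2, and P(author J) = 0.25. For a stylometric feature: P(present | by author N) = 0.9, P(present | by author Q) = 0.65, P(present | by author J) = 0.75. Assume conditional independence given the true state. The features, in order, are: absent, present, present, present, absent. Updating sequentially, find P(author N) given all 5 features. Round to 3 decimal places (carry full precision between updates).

After 'absent': normaliser = 0.1·0.5500 + 0.35·0.2000 + 0.25·0.2500; P(author N) ≈ 0.2933, P(author Q) ≈ 0.3733, P(author J) ≈ 0.3333
After 'present': normaliser = 0.9·0.2933 + 0.65·0.3733 + 0.75·0.3333; P(author N) ≈ 0.3489, P(author Q) ≈ 0.3207, P(author J) ≈ 0.3304
After 'present': normaliser = 0.9·0.3489 + 0.65·0.3207 + 0.75·0.3304; P(author N) ≈ 0.4077, P(author Q) ≈ 0.2706, P(author J) ≈ 0.3217
After 'present': normaliser = 0.9·0.4077 + 0.65·0.2706 + 0.75·0.3217; P(author N) ≈ 0.4679, P(author Q) ≈ 0.2244, P(author J) ≈ 0.3077
After 'absent': normaliser = 0.1·0.4679 + 0.35·0.2244 + 0.25·0.3077; P(author N) ≈ 0.2314, P(author Q) ≈ 0.3883, P(author J) ≈ 0.3804

0.231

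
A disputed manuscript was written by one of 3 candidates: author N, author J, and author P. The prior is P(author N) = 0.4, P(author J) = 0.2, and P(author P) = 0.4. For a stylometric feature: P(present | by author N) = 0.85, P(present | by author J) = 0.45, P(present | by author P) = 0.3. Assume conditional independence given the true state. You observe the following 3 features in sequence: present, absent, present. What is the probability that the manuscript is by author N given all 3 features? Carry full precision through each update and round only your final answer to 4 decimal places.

After 'present': normaliser = 0.85·0.4000 + 0.45·0.2000 + 0.3·0.4000; P(author N) ≈ 0.6182, P(author J) ≈ 0.1636, P(author P) ≈ 0.2182
After 'absent': normaliser = 0.15·0.6182 + 0.55·0.1636 + 0.7·0.2182; P(author N) ≈ 0.2764, P(author J) ≈ 0.2683, P(author P) ≈ 0.4553
After 'present': normaliser = 0.85·0.2764 + 0.45·0.2683 + 0.3·0.4553; P(author N) ≈ 0.4773, P(author J) ≈ 0.2453, P(author P) ≈ 0.2775

0.4773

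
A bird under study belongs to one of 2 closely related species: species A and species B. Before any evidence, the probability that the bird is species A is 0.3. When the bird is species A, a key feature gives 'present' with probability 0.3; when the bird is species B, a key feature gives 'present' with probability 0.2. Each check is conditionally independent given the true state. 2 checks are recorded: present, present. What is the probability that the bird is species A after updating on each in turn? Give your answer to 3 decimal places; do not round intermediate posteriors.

After 'present': P(species A) = 0.3·0.3000 / (0.3·0.3000 + 0.2·0.7000) ≈ 0.3913
After 'present': P(species A) = 0.3·0.3913 / (0.3·0.3913 + 0.2·0.6087) ≈ 0.4909

0.491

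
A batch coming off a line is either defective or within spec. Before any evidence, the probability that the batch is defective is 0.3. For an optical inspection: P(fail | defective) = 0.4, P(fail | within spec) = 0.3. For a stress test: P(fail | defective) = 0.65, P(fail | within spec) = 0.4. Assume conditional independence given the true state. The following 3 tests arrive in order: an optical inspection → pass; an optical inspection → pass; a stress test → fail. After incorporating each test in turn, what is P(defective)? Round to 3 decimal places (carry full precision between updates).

0.338

After an optical inspection='pass': P(defective) = 0.6·0.3000 / (0.6·0.3000 + 0.7·0.7000) ≈ 0.2687
After an optical inspection='pass': P(defective) = 0.6·0.2687 / (0.6·0.2687 + 0.7·0.7313) ≈ 0.2395
After a stress test='fail': P(defective) = 0.65·0.2395 / (0.65·0.2395 + 0.4·0.7605) ≈ 0.3385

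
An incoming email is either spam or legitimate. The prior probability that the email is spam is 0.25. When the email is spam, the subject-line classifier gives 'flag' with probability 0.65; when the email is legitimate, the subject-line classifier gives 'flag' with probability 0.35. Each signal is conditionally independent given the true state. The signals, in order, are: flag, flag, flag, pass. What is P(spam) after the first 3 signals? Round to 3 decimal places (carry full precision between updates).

After 'flag': P(spam) = 0.65·0.2500 / (0.65·0.2500 + 0.35·0.7500) ≈ 0.3824
After 'flag': P(spam) = 0.65·0.3824 / (0.65·0.3824 + 0.35·0.6176) ≈ 0.5348
After 'flag': P(spam) = 0.65·0.5348 / (0.65·0.5348 + 0.35·0.4652) ≈ 0.6810

0.681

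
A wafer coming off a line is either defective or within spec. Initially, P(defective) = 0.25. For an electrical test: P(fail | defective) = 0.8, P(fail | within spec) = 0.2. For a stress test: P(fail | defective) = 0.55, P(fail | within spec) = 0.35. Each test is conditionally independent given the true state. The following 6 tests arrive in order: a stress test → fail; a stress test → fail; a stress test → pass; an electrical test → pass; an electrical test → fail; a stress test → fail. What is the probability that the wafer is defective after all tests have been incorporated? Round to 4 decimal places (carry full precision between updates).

After a stress test='fail': P(defective) = 0.55·0.2500 / (0.55·0.2500 + 0.35·0.7500) ≈ 0.3438
After a stress test='fail': P(defective) = 0.55·0.3438 / (0.55·0.3438 + 0.35·0.6562) ≈ 0.4515
After a stress test='pass': P(defective) = 0.45·0.4515 / (0.45·0.4515 + 0.65·0.5485) ≈ 0.3630
After an electrical test='pass': P(defective) = 0.2·0.3630 / (0.2·0.3630 + 0.8·0.6370) ≈ 0.1247
After an electrical test='fail': P(defective) = 0.8·0.1247 / (0.8·0.1247 + 0.2·0.8753) ≈ 0.3630
After a stress test='fail': P(defective) = 0.55·0.3630 / (0.55·0.3630 + 0.35·0.6370) ≈ 0.4724

0.4724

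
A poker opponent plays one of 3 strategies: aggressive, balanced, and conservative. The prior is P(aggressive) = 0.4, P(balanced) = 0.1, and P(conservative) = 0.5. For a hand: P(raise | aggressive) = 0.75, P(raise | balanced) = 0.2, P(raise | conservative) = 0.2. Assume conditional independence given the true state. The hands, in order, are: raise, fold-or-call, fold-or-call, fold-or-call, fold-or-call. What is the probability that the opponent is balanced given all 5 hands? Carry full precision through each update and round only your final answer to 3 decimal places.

0.163

Each posterior becomes the prior for the next update.
After 'raise': normaliser = 0.75·0.4000 + 0.2·0.1000 + 0.2·0.5000; P(aggressive) ≈ 0.7143, P(balanced) ≈ 0.0476, P(conservative) ≈ 0.2381
After 'fold-or-call': normaliser = 0.25·0.7143 + 0.8·0.0476 + 0.8·0.2381; P(aggressive) ≈ 0.4386, P(balanced) ≈ 0.0936, P(conservative) ≈ 0.4678
After 'fold-or-call': normaliser = 0.25·0.4386 + 0.8·0.0936 + 0.8·0.4678; P(aggressive) ≈ 0.1962, P(balanced) ≈ 0.1340, P(conservative) ≈ 0.6698
After 'fold-or-call': normaliser = 0.25·0.1962 + 0.8·0.1340 + 0.8·0.6698; P(aggressive) ≈ 0.0709, P(balanced) ≈ 0.1549, P(conservative) ≈ 0.7743
After 'fold-or-call': normaliser = 0.25·0.0709 + 0.8·0.1549 + 0.8·0.7743; P(aggressive) ≈ 0.0233, P(balanced) ≈ 0.1628, P(conservative) ≈ 0.8139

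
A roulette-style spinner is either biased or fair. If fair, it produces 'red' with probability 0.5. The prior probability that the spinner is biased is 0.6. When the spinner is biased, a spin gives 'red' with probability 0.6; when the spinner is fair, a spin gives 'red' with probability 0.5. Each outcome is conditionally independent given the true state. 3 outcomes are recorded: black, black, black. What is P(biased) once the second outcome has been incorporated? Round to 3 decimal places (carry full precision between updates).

After 'black': P(biased) = 0.4·0.6000 / (0.4·0.6000 + 0.5·0.4000) ≈ 0.5455
After 'black': P(biased) = 0.4·0.5455 / (0.4·0.5455 + 0.5·0.4545) ≈ 0.4898

0.490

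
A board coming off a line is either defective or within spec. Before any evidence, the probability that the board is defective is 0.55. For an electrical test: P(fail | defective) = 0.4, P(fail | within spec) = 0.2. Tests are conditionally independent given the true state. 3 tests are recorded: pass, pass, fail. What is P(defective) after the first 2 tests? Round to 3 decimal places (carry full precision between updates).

After 'pass': P(defective) = 0.6·0.5500 / (0.6·0.5500 + 0.8·0.4500) ≈ 0.4783
After 'pass': P(defective) = 0.6·0.4783 / (0.6·0.4783 + 0.8·0.5217) ≈ 0.4074

0.407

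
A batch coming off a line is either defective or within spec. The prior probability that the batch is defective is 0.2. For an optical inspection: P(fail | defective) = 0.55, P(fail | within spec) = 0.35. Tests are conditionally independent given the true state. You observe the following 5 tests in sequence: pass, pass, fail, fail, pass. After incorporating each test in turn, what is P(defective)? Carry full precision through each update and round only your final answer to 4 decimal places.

After 'pass': P(defective) = 0.45·0.2000 / (0.45·0.2000 + 0.65·0.8000) ≈ 0.1475
After 'pass': P(defective) = 0.45·0.1475 / (0.45·0.1475 + 0.65·0.8525) ≈ 0.1070
After 'fail': P(defective) = 0.55·0.1070 / (0.55·0.1070 + 0.35·0.8930) ≈ 0.1585
After 'fail': P(defective) = 0.55·0.1585 / (0.55·0.1585 + 0.35·0.8415) ≈ 0.2283
After 'pass': P(defective) = 0.45·0.2283 / (0.45·0.2283 + 0.65·0.7717) ≈ 0.1700

0.1700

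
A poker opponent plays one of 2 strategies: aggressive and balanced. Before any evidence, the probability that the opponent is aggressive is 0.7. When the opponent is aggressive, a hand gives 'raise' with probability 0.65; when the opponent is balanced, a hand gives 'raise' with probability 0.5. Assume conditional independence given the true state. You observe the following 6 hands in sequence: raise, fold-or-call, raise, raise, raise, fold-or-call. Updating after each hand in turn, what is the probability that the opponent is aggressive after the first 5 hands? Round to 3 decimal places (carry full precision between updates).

After 'raise': P(aggressive) = 0.65·0.7000 / (0.65·0.7000 + 0.5·0.3000) ≈ 0.7521
After 'fold-or-call': P(aggressive) = 0.35·0.7521 / (0.35·0.7521 + 0.5·0.2479) ≈ 0.6798
After 'raise': P(aggressive) = 0.65·0.6798 / (0.65·0.6798 + 0.5·0.3202) ≈ 0.7341
After 'raise': P(aggressive) = 0.65·0.7341 / (0.65·0.7341 + 0.5·0.2659) ≈ 0.7821
After 'raise': P(aggressive) = 0.65·0.7821 / (0.65·0.7821 + 0.5·0.2179) ≈ 0.8235

0.823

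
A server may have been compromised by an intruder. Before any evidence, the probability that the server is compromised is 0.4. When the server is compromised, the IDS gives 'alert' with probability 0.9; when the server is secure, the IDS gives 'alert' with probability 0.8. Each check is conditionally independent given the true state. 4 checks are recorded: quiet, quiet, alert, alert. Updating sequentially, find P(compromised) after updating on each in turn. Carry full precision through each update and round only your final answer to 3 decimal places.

After 'quiet': P(compromised) = 0.1·0.4000 / (0.1·0.4000 + 0.2·0.6000) ≈ 0.2500
After 'quiet': P(compromised) = 0.1·0.2500 / (0.1·0.2500 + 0.2·0.7500) ≈ 0.1429
After 'alert': P(compromised) = 0.9·0.1429 / (0.9·0.1429 + 0.8·0.8571) ≈ 0.1579
After 'alert': P(compromised) = 0.9·0.1579 / (0.9·0.1579 + 0.8·0.8421) ≈ 0.1742

0.174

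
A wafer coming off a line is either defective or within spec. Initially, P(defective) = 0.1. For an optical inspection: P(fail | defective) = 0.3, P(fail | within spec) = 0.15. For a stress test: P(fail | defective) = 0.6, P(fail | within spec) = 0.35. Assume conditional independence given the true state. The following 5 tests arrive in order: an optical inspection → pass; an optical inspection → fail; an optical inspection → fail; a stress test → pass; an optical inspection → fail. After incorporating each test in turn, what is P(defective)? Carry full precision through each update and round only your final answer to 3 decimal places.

0.311

After an optical inspection='pass': P(defective) = 0.7·0.1000 / (0.7·0.1000 + 0.85·0.9000) ≈ 0.0838
After an optical inspection='fail': P(defective) = 0.3·0.0838 / (0.3·0.0838 + 0.15·0.9162) ≈ 0.1547
After an optical inspection='fail': P(defective) = 0.3·0.1547 / (0.3·0.1547 + 0.15·0.8453) ≈ 0.2679
After a stress test='pass': P(defective) = 0.4·0.2679 / (0.4·0.2679 + 0.65·0.7321) ≈ 0.1838
After an optical inspection='fail': P(defective) = 0.3·0.1838 / (0.3·0.1838 + 0.15·0.8162) ≈ 0.3106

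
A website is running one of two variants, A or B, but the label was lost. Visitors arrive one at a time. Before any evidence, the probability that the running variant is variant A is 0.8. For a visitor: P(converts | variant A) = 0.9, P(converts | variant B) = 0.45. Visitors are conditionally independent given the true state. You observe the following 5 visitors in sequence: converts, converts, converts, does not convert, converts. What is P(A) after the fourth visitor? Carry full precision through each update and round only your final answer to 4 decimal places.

Apply Bayes' rule sequentially, carrying P(A) forward.
After 'converts': P(A) = 0.9·0.8000 / (0.9·0.8000 + 0.45·0.2000) ≈ 0.8889
After 'converts': P(A) = 0.9·0.8889 / (0.9·0.8889 + 0.45·0.1111) ≈ 0.9412
After 'converts': P(A) = 0.9·0.9412 / (0.9·0.9412 + 0.45·0.0588) ≈ 0.9697
After 'does not convert': P(A) = 0.1·0.9697 / (0.1·0.9697 + 0.55·0.0303) ≈ 0.8533

0.8533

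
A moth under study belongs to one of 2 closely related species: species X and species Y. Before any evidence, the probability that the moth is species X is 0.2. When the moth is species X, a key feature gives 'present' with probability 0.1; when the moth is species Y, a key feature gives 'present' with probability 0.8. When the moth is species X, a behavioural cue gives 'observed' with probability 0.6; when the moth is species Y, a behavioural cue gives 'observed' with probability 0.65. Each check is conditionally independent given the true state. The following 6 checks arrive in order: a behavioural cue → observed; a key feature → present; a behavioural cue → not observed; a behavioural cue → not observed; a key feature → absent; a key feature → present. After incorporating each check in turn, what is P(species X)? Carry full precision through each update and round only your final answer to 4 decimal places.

After a behavioural cue='observed': P(species X) = 0.6·0.2000 / (0.6·0.2000 + 0.65·0.8000) ≈ 0.1875
After a key feature='present': P(species X) = 0.1·0.1875 / (0.1·0.1875 + 0.8·0.8125) ≈ 0.0280
After a behavioural cue='not observed': P(species X) = 0.4·0.0280 / (0.4·0.0280 + 0.35·0.9720) ≈ 0.0319
After a behavioural cue='not observed': P(species X) = 0.4·0.0319 / (0.4·0.0319 + 0.35·0.9681) ≈ 0.0363
After a key feature='absent': P(species X) = 0.9·0.0363 / (0.9·0.0363 + 0.2·0.9637) ≈ 0.1450
After a key feature='present': P(species X) = 0.1·0.1450 / (0.1·0.1450 + 0.8·0.8550) ≈ 0.0208

0.0208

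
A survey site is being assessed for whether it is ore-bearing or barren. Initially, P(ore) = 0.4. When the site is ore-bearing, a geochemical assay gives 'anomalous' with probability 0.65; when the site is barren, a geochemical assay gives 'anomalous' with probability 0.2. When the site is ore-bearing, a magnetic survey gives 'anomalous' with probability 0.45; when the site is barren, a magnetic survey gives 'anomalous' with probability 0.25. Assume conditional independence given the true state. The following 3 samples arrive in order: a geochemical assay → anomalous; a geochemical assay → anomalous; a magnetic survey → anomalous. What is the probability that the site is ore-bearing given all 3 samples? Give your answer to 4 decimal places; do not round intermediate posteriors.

Each posterior becomes the prior for the next update.
After a geochemical assay='anomalous': P(ore) = 0.65·0.4000 / (0.65·0.4000 + 0.2·0.6000) ≈ 0.6842
After a geochemical assay='anomalous': P(ore) = 0.65·0.6842 / (0.65·0.6842 + 0.2·0.3158) ≈ 0.8756
After a magnetic survey='anomalous': P(ore) = 0.45·0.8756 / (0.45·0.8756 + 0.25·0.1244) ≈ 0.9269

0.9269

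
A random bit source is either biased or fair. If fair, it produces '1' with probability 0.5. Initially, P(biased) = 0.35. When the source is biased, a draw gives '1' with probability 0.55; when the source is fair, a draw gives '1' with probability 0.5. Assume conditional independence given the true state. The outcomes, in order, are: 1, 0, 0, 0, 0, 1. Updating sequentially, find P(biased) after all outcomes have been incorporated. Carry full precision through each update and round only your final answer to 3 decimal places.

After '1': P(biased) = 0.55·0.3500 / (0.55·0.3500 + 0.5·0.6500) ≈ 0.3720
After '0': P(biased) = 0.45·0.3720 / (0.45·0.3720 + 0.5·0.6280) ≈ 0.3477
After '0': P(biased) = 0.45·0.3477 / (0.45·0.3477 + 0.5·0.6523) ≈ 0.3242
After '0': P(biased) = 0.45·0.3242 / (0.45·0.3242 + 0.5·0.6758) ≈ 0.3016
After '0': P(biased) = 0.45·0.3016 / (0.45·0.3016 + 0.5·0.6984) ≈ 0.2799
After '1': P(biased) = 0.55·0.2799 / (0.55·0.2799 + 0.5·0.7201) ≈ 0.2995

0.299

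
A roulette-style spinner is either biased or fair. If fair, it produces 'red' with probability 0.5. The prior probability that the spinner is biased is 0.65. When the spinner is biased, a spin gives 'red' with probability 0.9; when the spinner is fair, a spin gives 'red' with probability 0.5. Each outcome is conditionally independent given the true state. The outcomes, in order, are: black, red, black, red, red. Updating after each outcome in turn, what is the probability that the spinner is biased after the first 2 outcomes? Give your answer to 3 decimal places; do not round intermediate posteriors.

0.401

Apply Bayes' rule sequentially, carrying P(biased) forward.
After 'black': P(biased) = 0.1·0.6500 / (0.1·0.6500 + 0.5·0.3500) ≈ 0.2708
After 'red': P(biased) = 0.9·0.2708 / (0.9·0.2708 + 0.5·0.7292) ≈ 0.4007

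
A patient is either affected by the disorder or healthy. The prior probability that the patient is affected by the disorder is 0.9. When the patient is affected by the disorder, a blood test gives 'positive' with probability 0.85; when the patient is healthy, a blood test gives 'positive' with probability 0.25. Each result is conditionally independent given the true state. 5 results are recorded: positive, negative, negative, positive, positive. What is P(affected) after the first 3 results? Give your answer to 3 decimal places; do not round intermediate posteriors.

0.550

Each posterior becomes the prior for the next update.
After 'positive': P(affected) = 0.85·0.9000 / (0.85·0.9000 + 0.25·0.1000) ≈ 0.9684
After 'negative': P(affected) = 0.15·0.9684 / (0.15·0.9684 + 0.75·0.0316) ≈ 0.8596
After 'negative': P(affected) = 0.15·0.8596 / (0.15·0.8596 + 0.75·0.1404) ≈ 0.5504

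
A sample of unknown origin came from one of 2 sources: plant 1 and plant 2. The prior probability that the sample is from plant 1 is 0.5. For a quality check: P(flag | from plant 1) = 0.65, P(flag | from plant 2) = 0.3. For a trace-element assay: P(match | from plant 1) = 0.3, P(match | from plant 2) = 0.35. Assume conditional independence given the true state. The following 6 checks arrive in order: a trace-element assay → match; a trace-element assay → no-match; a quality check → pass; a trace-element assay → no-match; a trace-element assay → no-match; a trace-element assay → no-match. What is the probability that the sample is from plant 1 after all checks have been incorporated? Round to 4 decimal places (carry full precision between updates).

0.3657

After a trace-element assay='match': P(plant 1) = 0.3·0.5000 / (0.3·0.5000 + 0.35·0.5000) ≈ 0.4615
After a trace-element assay='no-match': P(plant 1) = 0.7·0.4615 / (0.7·0.4615 + 0.65·0.5385) ≈ 0.4800
After a quality check='pass': P(plant 1) = 0.35·0.4800 / (0.35·0.4800 + 0.7·0.5200) ≈ 0.3158
After a trace-element assay='no-match': P(plant 1) = 0.7·0.3158 / (0.7·0.3158 + 0.65·0.6842) ≈ 0.3320
After a trace-element assay='no-match': P(plant 1) = 0.7·0.3320 / (0.7·0.3320 + 0.65·0.6680) ≈ 0.3487
After a trace-element assay='no-match': P(plant 1) = 0.7·0.3487 / (0.7·0.3487 + 0.65·0.6513) ≈ 0.3657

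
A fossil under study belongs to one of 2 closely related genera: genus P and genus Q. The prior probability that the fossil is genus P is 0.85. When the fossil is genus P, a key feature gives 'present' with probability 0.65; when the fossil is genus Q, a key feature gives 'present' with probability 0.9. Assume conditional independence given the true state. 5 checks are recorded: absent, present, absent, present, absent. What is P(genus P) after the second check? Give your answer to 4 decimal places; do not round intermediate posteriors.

0.9347

After 'absent': P(genus P) = 0.35·0.8500 / (0.35·0.8500 + 0.1·0.1500) ≈ 0.9520
After 'present': P(genus P) = 0.65·0.9520 / (0.65·0.9520 + 0.9·0.0480) ≈ 0.9347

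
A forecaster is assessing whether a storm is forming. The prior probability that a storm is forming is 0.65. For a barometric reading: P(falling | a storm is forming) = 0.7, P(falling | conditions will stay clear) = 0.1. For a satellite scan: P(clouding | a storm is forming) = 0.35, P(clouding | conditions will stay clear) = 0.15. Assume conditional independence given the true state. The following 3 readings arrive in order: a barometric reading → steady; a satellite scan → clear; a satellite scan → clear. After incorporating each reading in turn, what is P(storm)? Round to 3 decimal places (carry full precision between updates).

After a barometric reading='steady': P(storm) = 0.3·0.6500 / (0.3·0.6500 + 0.9·0.3500) ≈ 0.3824
After a satellite scan='clear': P(storm) = 0.65·0.3824 / (0.65·0.3824 + 0.85·0.6176) ≈ 0.3213
After a satellite scan='clear': P(storm) = 0.65·0.3213 / (0.65·0.3213 + 0.85·0.6787) ≈ 0.2658

0.266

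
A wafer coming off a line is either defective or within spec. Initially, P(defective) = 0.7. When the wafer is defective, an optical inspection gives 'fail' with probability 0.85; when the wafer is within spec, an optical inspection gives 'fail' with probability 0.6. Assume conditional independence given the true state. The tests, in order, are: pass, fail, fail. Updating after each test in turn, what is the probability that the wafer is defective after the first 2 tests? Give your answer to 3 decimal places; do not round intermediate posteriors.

After 'pass': P(defective) = 0.15·0.7000 / (0.15·0.7000 + 0.4·0.3000) ≈ 0.4667
After 'fail': P(defective) = 0.85·0.4667 / (0.85·0.4667 + 0.6·0.5333) ≈ 0.5535

0.553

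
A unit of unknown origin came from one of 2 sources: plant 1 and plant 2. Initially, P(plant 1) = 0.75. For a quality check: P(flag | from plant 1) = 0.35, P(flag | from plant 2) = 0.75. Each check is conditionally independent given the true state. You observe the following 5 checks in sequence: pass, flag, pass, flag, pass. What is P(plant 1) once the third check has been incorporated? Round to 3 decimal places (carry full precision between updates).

0.904

Apply Bayes' rule sequentially, carrying P(plant 1) forward.
After 'pass': P(plant 1) = 0.65·0.7500 / (0.65·0.7500 + 0.25·0.2500) ≈ 0.8864
After 'flag': P(plant 1) = 0.35·0.8864 / (0.35·0.8864 + 0.75·0.1136) ≈ 0.7845
After 'pass': P(plant 1) = 0.65·0.7845 / (0.65·0.7845 + 0.25·0.2155) ≈ 0.9044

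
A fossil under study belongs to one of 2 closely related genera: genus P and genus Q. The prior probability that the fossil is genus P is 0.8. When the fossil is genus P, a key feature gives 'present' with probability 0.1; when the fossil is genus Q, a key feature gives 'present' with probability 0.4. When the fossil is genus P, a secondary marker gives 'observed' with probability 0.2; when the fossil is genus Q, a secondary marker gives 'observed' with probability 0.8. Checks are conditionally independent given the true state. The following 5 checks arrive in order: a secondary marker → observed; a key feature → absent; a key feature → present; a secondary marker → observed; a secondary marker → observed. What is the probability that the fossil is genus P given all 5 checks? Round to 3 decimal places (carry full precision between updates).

After a secondary marker='observed': P(genus P) = 0.2·0.8000 / (0.2·0.8000 + 0.8·0.2000) ≈ 0.5000
After a key feature='absent': P(genus P) = 0.9·0.5000 / (0.9·0.5000 + 0.6·0.5000) ≈ 0.6000
After a key feature='present': P(genus P) = 0.1·0.6000 / (0.1·0.6000 + 0.4·0.4000) ≈ 0.2727
After a secondary marker='observed': P(genus P) = 0.2·0.2727 / (0.2·0.2727 + 0.8·0.7273) ≈ 0.0857
After a secondary marker='observed': P(genus P) = 0.2·0.0857 / (0.2·0.0857 + 0.8·0.9143) ≈ 0.0229

0.023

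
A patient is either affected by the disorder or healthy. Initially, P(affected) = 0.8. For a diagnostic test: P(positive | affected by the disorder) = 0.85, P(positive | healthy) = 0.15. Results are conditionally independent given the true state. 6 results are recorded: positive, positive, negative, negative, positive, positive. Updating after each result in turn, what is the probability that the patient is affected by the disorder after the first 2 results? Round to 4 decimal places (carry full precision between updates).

After 'positive': P(affected) = 0.85·0.8000 / (0.85·0.8000 + 0.15·0.2000) ≈ 0.9577
After 'positive': P(affected) = 0.85·0.9577 / (0.85·0.9577 + 0.15·0.0423) ≈ 0.9923

0.9923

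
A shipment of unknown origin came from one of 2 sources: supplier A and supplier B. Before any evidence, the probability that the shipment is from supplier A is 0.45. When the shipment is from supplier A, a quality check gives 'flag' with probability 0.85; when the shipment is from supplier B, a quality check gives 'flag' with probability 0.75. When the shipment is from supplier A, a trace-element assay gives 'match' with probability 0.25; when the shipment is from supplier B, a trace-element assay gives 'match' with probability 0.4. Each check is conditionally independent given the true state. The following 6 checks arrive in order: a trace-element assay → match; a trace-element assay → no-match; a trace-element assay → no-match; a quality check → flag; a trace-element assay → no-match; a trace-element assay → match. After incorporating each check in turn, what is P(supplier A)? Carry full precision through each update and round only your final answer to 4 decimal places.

0.4143

After a trace-element assay='match': P(supplier A) = 0.25·0.4500 / (0.25·0.4500 + 0.4·0.5500) ≈ 0.3383
After a trace-element assay='no-match': P(supplier A) = 0.75·0.3383 / (0.75·0.3383 + 0.6·0.6617) ≈ 0.3899
After a trace-element assay='no-match': P(supplier A) = 0.75·0.3899 / (0.75·0.3899 + 0.6·0.6101) ≈ 0.4441
After a quality check='flag': P(supplier A) = 0.85·0.4441 / (0.85·0.4441 + 0.75·0.5559) ≈ 0.4752
After a trace-element assay='no-match': P(supplier A) = 0.75·0.4752 / (0.75·0.4752 + 0.6·0.5248) ≈ 0.5309
After a trace-element assay='match': P(supplier A) = 0.25·0.5309 / (0.25·0.5309 + 0.4·0.4691) ≈ 0.4143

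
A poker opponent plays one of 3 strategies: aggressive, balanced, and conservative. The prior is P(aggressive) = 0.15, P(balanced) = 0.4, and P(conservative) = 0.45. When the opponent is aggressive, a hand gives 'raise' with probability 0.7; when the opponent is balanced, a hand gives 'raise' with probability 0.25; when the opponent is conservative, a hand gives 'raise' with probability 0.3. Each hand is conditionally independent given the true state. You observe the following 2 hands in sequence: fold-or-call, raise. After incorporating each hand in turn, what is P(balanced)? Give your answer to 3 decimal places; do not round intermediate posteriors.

0.373

After 'fold-or-call': normaliser = 0.3·0.1500 + 0.75·0.4000 + 0.7·0.4500; P(aggressive) ≈ 0.0682, P(balanced) ≈ 0.4545, P(conservative) ≈ 0.4773
After 'raise': normaliser = 0.7·0.0682 + 0.25·0.4545 + 0.3·0.4773; P(aggressive) ≈ 0.1567, P(balanced) ≈ 0.3731, P(conservative) ≈ 0.4701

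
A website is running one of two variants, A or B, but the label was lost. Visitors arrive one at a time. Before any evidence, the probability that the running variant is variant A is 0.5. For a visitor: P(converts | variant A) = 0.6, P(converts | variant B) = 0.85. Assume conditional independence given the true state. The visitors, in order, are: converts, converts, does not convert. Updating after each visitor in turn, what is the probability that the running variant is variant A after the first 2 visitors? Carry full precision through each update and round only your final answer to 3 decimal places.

0.333

Each posterior becomes the prior for the next update.
After 'converts': P(A) = 0.6·0.5000 / (0.6·0.5000 + 0.85·0.5000) ≈ 0.4138
After 'converts': P(A) = 0.6·0.4138 / (0.6·0.4138 + 0.85·0.5862) ≈ 0.3326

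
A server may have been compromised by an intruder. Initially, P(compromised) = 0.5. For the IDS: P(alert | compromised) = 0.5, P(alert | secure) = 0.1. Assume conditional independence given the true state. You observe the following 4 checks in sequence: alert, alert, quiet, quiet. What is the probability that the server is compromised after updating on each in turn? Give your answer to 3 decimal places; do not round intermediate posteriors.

0.885

Each posterior becomes the prior for the next update.
After 'alert': P(compromised) = 0.5·0.5000 / (0.5·0.5000 + 0.1·0.5000) ≈ 0.8333
After 'alert': P(compromised) = 0.5·0.8333 / (0.5·0.8333 + 0.1·0.1667) ≈ 0.9615
After 'quiet': P(compromised) = 0.5·0.9615 / (0.5·0.9615 + 0.9·0.0385) ≈ 0.9328
After 'quiet': P(compromised) = 0.5·0.9328 / (0.5·0.9328 + 0.9·0.0672) ≈ 0.8853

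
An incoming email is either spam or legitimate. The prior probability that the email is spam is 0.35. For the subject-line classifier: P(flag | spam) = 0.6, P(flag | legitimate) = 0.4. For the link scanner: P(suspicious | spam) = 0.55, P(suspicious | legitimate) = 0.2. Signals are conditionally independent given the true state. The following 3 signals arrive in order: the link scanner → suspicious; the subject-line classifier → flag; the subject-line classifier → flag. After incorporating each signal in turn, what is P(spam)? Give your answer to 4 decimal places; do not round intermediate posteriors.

0.7691

Apply Bayes' rule sequentially, carrying P(spam) forward.
After the link scanner='suspicious': P(spam) = 0.55·0.3500 / (0.55·0.3500 + 0.2·0.6500) ≈ 0.5969
After the subject-line classifier='flag': P(spam) = 0.6·0.5969 / (0.6·0.5969 + 0.4·0.4031) ≈ 0.6896
After the subject-line classifier='flag': P(spam) = 0.6·0.6896 / (0.6·0.6896 + 0.4·0.3104) ≈ 0.7691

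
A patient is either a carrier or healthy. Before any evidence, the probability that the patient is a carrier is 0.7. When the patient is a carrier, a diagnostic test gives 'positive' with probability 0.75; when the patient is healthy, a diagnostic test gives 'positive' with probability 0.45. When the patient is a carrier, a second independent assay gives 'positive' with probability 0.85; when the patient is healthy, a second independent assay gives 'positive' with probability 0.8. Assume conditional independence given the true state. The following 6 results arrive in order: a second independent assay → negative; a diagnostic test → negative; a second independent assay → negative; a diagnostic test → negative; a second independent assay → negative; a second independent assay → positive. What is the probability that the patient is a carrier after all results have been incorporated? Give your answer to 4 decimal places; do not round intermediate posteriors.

0.1777

After a second independent assay='negative': P(carrier) = 0.15·0.7000 / (0.15·0.7000 + 0.2·0.3000) ≈ 0.6364
After a diagnostic test='negative': P(carrier) = 0.25·0.6364 / (0.25·0.6364 + 0.55·0.3636) ≈ 0.4430
After a second independent assay='negative': P(carrier) = 0.15·0.4430 / (0.15·0.4430 + 0.2·0.5570) ≈ 0.3737
After a diagnostic test='negative': P(carrier) = 0.25·0.3737 / (0.25·0.3737 + 0.55·0.6263) ≈ 0.2133
After a second independent assay='negative': P(carrier) = 0.15·0.2133 / (0.15·0.2133 + 0.2·0.7867) ≈ 0.1690
After a second independent assay='positive': P(carrier) = 0.85·0.1690 / (0.85·0.1690 + 0.8·0.8310) ≈ 0.1777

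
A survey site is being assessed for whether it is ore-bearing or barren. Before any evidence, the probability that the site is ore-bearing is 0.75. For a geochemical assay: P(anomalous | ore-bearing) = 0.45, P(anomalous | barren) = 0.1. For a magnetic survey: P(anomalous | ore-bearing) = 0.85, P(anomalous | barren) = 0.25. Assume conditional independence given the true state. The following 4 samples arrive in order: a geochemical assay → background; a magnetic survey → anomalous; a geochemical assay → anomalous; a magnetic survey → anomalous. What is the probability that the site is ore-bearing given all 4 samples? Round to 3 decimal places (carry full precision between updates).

0.990

After a geochemical assay='background': P(ore) = 0.55·0.7500 / (0.55·0.7500 + 0.9·0.2500) ≈ 0.6471
After a magnetic survey='anomalous': P(ore) = 0.85·0.6471 / (0.85·0.6471 + 0.25·0.3529) ≈ 0.8618
After a geochemical assay='anomalous': P(ore) = 0.45·0.8618 / (0.45·0.8618 + 0.1·0.1382) ≈ 0.9656
After a magnetic survey='anomalous': P(ore) = 0.85·0.9656 / (0.85·0.9656 + 0.25·0.0344) ≈ 0.9896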